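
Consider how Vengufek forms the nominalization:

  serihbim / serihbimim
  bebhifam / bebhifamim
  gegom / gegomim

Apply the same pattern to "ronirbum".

ronirbumim

Every pair shown (serihbim → serihbimim, bebhifam → bebhifamim, gegom → gegomim) follows the same rule: add -im.
So ronirbum → ronirbumim.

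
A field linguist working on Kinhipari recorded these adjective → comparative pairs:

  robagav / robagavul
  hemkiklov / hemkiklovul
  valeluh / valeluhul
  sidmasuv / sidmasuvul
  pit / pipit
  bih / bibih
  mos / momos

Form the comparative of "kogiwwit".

kogiwwitul

"kogiwwit" has 3 vowels. The stems with 3 vowels (robagav → robagavul, hemkiklov → hemkiklovul, valeluh → valeluhul) add -ul.
The other pattern: stems with 1 vowel repeat the first consonant+vowel as a prefix.
So kogiwwit → kogiwwitul.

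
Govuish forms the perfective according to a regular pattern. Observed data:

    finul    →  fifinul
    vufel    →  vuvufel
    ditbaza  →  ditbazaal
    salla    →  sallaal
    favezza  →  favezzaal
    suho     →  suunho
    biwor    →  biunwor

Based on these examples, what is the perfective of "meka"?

finul and favezza both begin with f- yet inflect differently (fifinul, favezzaal), so the first letter is not what conditions the rule; the final letter is.
"meka" ends in -a. The stems ending in -a (ditbaza → ditbazaal, salla → sallaal, favezza → favezzaal) add -al.
The other patterns: stems ending in -l repeat the first consonant+vowel as a prefix; stems ending in -o or -r insert -un- after the first vowel.
So meka → mekaal.

mekaal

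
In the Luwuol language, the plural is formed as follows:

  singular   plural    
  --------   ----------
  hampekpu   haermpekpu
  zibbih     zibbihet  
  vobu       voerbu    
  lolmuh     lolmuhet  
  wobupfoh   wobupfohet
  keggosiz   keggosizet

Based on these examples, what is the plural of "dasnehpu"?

hampekpu and lolmuh both have last vowel 'u' yet inflect differently (haermpekpu, lolmuhet), so the last vowel is not what conditions the rule; the final letter is.
"dasnehpu" ends in -u. The stems ending in -u (hampekpu → haermpekpu, vobu → voerbu) insert -er- after the first vowel.
So dasnehpu → daersnehpu.

daersnehpu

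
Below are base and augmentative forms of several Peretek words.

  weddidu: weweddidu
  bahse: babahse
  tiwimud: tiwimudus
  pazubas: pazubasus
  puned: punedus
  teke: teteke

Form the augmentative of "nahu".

nanahu

puned and bahse both have last vowel 'e' yet inflect differently (punedus, babahse), so the last vowel is not what conditions the rule; whether the stem ends in a vowel or a consonant is.
"nahu" ends in a vowel. The stems ending in a vowel (bahse → babahse, teke → teteke, weddidu → weweddidu) repeat the first consonant+vowel as a prefix.
The other pattern: stems ending in a consonant add -us.
So nahu → nanahu.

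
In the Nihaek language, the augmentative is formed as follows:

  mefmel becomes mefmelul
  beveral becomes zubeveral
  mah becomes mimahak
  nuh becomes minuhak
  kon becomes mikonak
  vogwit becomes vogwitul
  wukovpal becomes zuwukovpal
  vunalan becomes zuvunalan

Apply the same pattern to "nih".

minihak

mefmel and beveral both end in -l yet inflect differently (mefmelul, zubeveral), so the final letter is not what conditions the rule; the number of vowels is.
"nih" has 1 vowel. The stems with 1 vowel (mah → mimahak, nuh → minuhak, kon → mikonak) add mi- … -ak around the stem.
The other patterns: stems with 2 vowels add -ul; stems with 3 vowels add the prefix zu-.
So nih → minihak.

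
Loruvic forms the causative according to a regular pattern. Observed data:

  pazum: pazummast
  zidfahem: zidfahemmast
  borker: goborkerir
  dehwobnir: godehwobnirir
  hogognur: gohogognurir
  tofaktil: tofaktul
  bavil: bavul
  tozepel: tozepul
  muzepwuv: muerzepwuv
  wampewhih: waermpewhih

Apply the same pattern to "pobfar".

zidfahem and borker both have last vowel 'e' yet inflect differently (zidfahemmast, goborkerir), so the last vowel is not what conditions the rule; the final letter is.
"pobfar" ends in -r. The stems ending in -r (borker → goborkerir, dehwobnir → godehwobnirir, hogognur → gohogognurir) add go- … -ir around the stem.
The other patterns: stems ending in -m double the final consonant and add -ast; stems ending in -l change the last vowel to 'u'; stems ending in -h or -v insert -er- after the first vowel.
So pobfar → gopobfarir.

gopobfarir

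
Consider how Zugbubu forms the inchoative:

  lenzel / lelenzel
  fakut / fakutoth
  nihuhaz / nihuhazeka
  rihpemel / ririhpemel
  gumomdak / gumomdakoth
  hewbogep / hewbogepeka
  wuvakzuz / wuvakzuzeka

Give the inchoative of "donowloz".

donowlozeka

fakut and wuvakzuz both have last vowel 'u' yet inflect differently (fakutoth, wuvakzuzeka), so the last vowel is not what conditions the rule; the final letter is.
"donowloz" ends in -z. The stems ending in -z (wuvakzuz → wuvakzuzeka, nihuhaz → nihuhazeka) add -eka.
The other patterns: stems ending in -k or -t add -oth; stems ending in -l repeat the first consonant+vowel as a prefix.
So donowloz → donowlozeka.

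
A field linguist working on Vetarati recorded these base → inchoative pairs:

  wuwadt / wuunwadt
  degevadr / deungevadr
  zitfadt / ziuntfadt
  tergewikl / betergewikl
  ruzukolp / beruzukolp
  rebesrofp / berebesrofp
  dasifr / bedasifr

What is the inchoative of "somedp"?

"somedp" has second-to-last letter 'd'. The stems whose second-to-last letter is 'd' (wuwadt → wuunwadt, degevadr → deungevadr, zitfadt → ziuntfadt) insert -un- after the first vowel.
So somedp → sounmedp.

sounmedp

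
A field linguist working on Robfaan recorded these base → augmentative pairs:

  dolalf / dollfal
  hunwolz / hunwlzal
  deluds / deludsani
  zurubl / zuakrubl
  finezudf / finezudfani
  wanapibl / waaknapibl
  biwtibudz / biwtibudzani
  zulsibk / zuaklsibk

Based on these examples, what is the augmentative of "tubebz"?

biwtibudz and hunwolz both end in -z yet inflect differently (biwtibudzani, hunwlzal), so the final letter is not what conditions the rule; the second-to-last letter is.
"tubebz" has second-to-last letter 'b'. The stems whose second-to-last letter is 'b' (zulsibk → zuaklsibk, wanapibl → waaknapibl, zurubl → zuakrubl) insert -ak- after the first vowel.
So tubebz → tuakbebz.

tuakbebz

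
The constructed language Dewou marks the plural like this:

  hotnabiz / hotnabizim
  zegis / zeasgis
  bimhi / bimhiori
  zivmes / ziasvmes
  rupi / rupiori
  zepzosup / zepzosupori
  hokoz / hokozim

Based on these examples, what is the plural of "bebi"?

"bebi" ends in -i. The stems ending in -i (rupi → rupiori, bimhi → bimhiori) add -ori.
The other patterns: stems ending in -z add -im; stems ending in -s insert -as- after the first vowel.
So bebi → bebiori.

bebiori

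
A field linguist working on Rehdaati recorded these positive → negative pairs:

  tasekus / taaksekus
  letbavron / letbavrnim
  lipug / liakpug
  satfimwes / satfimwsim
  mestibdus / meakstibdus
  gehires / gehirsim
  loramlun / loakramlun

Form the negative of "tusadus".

tuaksadus

loramlun and letbavron both end in -n yet inflect differently (loakramlun, letbavrnim), so the final letter is not what conditions the rule; the last vowel is.
"tusadus" has last vowel 'u'. The stems whose last vowel is 'u' (tasekus → taaksekus, loramlun → loakramlun, mestibdus → meakstibdus) insert -ak- after the first vowel.
The other pattern: stems whose last vowel is 'e' or 'o' delete the last vowel and add -im.
So tusadus → tuaksadus.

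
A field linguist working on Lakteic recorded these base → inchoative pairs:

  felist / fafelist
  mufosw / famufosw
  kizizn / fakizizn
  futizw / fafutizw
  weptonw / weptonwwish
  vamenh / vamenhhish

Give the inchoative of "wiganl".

weptonw and mufosw both end in -w yet inflect differently (weptonwwish, famufosw), so the final letter is not what conditions the rule; the second-to-last letter is.
"wiganl" has second-to-last letter 'n'. The stems whose second-to-last letter is 'n' (vamenh → vamenhhish, weptonw → weptonwwish) double the final consonant and add -ish.
The other pattern: stems whose second-to-last letter is 's' or 'z' add the prefix fa-.
So wiganl → wiganllish.

wiganllish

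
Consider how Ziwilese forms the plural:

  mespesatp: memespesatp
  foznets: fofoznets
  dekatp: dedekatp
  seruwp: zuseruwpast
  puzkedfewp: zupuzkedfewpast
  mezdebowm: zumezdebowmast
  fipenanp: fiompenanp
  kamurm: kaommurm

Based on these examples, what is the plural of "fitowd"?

mespesatp and seruwp both end in -p yet inflect differently (memespesatp, zuseruwpast), so the final letter is not what conditions the rule; the second-to-last letter is.
"fitowd" has second-to-last letter 'w'. The stems whose second-to-last letter is 'w' (seruwp → zuseruwpast, puzkedfewp → zupuzkedfewpast, mezdebowm → zumezdebowmast) add zu- … -ast around the stem.
The other patterns: stems whose second-to-last letter is 't' repeat the first consonant+vowel as a prefix; stems whose second-to-last letter is 'n' or 'r' insert -om- after the first vowel.
So fitowd → zufitowdast.

zufitowdast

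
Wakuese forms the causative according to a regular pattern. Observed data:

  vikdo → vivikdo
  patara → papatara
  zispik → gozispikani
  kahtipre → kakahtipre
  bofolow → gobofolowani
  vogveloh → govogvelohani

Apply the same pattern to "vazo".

vikdo and bofolow both have last vowel 'o' yet inflect differently (vivikdo, gobofolowani), so the last vowel is not what conditions the rule; whether the stem ends in a vowel or a consonant is.
"vazo" ends in a vowel. The stems ending in a vowel (patara → papatara, vikdo → vivikdo, kahtipre → kakahtipre) repeat the first consonant+vowel as a prefix.
So vazo → vavazo.

vavazo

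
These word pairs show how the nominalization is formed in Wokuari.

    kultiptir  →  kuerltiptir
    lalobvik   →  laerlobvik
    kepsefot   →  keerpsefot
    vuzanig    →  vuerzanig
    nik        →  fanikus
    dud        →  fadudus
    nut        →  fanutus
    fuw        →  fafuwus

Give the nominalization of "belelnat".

beerlelnat

"belelnat" has 3 vowels. The stems with 3 vowels (kultiptir → kuerltiptir, lalobvik → laerlobvik, kepsefot → keerpsefot) insert -er- after the first vowel.
The other pattern: stems with 1 vowel add fa- … -us around the stem.
So belelnat → beerlelnat.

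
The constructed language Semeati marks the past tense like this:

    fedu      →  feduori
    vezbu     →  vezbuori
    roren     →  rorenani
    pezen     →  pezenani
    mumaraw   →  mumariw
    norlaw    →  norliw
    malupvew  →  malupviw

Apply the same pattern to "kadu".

kaduori

roren and malupvew both have last vowel 'e' yet inflect differently (rorenani, malupviw), so the last vowel is not what conditions the rule; the final letter is.
"kadu" ends in -u. The stems ending in -u (fedu → feduori, vezbu → vezbuori) add -ori.
The other patterns: stems ending in -n add -ani; stems ending in -w change the last vowel to 'i'.
So kadu → kaduori.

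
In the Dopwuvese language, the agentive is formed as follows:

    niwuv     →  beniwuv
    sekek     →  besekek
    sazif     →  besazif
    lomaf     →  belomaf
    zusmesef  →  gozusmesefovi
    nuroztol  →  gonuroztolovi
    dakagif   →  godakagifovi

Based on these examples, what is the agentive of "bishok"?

bebishok

"bishok" has 2 vowels. The stems with 2 vowels (niwuv → beniwuv, sekek → besekek, sazif → besazif) add the prefix be-.
So bishok → bebishok.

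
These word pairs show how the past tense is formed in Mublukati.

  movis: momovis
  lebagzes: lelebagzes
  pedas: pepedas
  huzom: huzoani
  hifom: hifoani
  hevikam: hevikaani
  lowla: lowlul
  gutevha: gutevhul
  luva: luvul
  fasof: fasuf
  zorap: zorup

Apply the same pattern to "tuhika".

tuhikul

pedas and hevikam both have last vowel 'a' yet inflect differently (pepedas, hevikaani), so the last vowel is not what conditions the rule; the final letter is.
"tuhika" ends in -a. The stems ending in -a (lowla → lowlul, gutevha → gutevhul, luva → luvul) drop the final letter and add -ul.
The other patterns: stems ending in -s repeat the first consonant+vowel as a prefix; stems ending in -m drop the final letter and add -ani; stems ending in -f or -p change the last vowel to 'u'.
So tuhika → tuhikul.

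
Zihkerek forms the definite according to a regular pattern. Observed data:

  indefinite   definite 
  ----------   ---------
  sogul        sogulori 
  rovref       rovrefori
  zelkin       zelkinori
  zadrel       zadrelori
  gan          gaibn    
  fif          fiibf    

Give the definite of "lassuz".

lassuzori

"lassuz" has 2 vowels. The stems with 2 vowels (sogul → sogulori, rovref → rovrefori, zelkin → zelkinori) add -ori.
The other pattern: stems with 1 vowel insert -ib- after the first vowel.
So lassuz → lassuzori.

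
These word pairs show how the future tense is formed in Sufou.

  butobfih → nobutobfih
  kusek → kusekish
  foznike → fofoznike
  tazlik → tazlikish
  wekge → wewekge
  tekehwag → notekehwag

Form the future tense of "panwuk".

"panwuk" ends in -k. The stems ending in -k (tazlik → tazlikish, kusek → kusekish) add -ish.
So panwuk → panwukish.

panwukish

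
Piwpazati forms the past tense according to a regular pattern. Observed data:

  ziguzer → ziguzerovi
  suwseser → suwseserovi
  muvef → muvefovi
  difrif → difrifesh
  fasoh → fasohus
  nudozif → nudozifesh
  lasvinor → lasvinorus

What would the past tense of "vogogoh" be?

vogogohus

lasvinor and ziguzer both end in -r yet inflect differently (lasvinorus, ziguzerovi), so the final letter is not what conditions the rule; the last vowel is.
"vogogoh" has last vowel 'o'. The stems whose last vowel is 'o' (lasvinor → lasvinorus, fasoh → fasohus) add -us.
So vogogoh → vogogohus.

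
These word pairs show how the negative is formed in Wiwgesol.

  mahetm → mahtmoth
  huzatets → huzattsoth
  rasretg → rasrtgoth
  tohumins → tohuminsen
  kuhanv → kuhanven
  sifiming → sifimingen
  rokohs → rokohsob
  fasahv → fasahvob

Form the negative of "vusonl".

"vusonl" has second-to-last letter 'n'. The stems whose second-to-last letter is 'n' (tohumins → tohuminsen, kuhanv → kuhanven, sifiming → sifimingen) add -en.
So vusonl → vusonlen.

vusonlen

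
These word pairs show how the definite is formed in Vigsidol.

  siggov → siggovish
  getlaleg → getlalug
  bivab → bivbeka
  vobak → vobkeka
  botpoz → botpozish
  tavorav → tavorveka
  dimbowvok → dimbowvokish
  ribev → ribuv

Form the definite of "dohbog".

dohbogish

tavorav and ribev both end in -v yet inflect differently (tavorveka, ribuv), so the final letter is not what conditions the rule; the last vowel is.
"dohbog" has last vowel 'o'. The stems whose last vowel is 'o' (botpoz → botpozish, siggov → siggovish, dimbowvok → dimbowvokish) add -ish.
The other patterns: stems whose last vowel is 'a' delete the last vowel and add -eka; stems whose last vowel is 'e' change the last vowel to 'u'.
So dohbog → dohbogish.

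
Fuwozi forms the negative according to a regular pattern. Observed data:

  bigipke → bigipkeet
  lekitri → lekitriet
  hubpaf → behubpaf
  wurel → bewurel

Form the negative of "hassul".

behassul

bigipke and wurel both have last vowel 'e' yet inflect differently (bigipkeet, bewurel), so the last vowel is not what conditions the rule; whether the stem ends in a vowel or a consonant is.
"hassul" ends in a consonant. The stems ending in a consonant (hubpaf → behubpaf, wurel → bewurel) add the prefix be-.
The other pattern: stems ending in a vowel add -et.
So hassul → behassul.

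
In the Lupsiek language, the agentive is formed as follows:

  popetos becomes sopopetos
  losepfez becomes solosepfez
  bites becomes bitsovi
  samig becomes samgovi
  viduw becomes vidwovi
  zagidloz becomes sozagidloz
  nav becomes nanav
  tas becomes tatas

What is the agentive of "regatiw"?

soregatiw

"regatiw" has 3 vowels. The stems with 3 vowels (popetos → sopopetos, zagidloz → sozagidloz, losepfez → solosepfez) add the prefix so-.
The other patterns: stems with 1 vowel repeat the first consonant+vowel as a prefix; stems with 2 vowels delete the last vowel and add -ovi.
So regatiw → soregatiw.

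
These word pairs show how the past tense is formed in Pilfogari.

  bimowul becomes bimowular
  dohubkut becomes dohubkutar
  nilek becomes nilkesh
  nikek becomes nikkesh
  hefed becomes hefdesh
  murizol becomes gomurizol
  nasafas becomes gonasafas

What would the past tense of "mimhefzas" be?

gomimhefzas

bimowul and murizol both end in -l yet inflect differently (bimowular, gomurizol), so the final letter is not what conditions the rule; the last vowel is.
"mimhefzas" has last vowel 'a'. The one such stem in the data (nasafas → gonasafas) adds the prefix go-, so the same rule applies.
So mimhefzas → gomimhefzas.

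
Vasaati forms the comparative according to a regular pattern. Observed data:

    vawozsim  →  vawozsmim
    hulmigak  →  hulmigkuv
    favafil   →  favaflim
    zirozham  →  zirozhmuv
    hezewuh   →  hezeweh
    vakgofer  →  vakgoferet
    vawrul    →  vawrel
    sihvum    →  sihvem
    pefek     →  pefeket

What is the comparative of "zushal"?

zushluv

pefek and hulmigak both end in -k yet inflect differently (pefeket, hulmigkuv), so the final letter is not what conditions the rule; the last vowel is.
"zushal" has last vowel 'a'. The stems whose last vowel is 'a' (zirozham → zirozhmuv, hulmigak → hulmigkuv) delete the last vowel and add -uv.
The other patterns: stems whose last vowel is 'e' add -et; stems whose last vowel is 'u' change the last vowel to 'e'; stems whose last vowel is 'i' delete the last vowel and add -im.
So zushal → zushluv.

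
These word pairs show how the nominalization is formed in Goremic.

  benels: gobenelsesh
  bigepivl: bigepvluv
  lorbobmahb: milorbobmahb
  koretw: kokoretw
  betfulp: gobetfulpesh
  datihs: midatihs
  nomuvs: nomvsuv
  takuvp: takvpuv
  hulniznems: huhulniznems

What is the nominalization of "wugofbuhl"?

"wugofbuhl" has second-to-last letter 'h'. The stems whose second-to-last letter is 'h' (lorbobmahb → milorbobmahb, datihs → midatihs) add the prefix mi-.
The other patterns: stems whose second-to-last letter is 'l' add go- … -esh around the stem; stems whose second-to-last letter is 'v' delete the last vowel and add -uv; stems whose second-to-last letter is 'm' or 't' repeat the first consonant+vowel as a prefix.
So wugofbuhl → miwugofbuhl.

miwugofbuhl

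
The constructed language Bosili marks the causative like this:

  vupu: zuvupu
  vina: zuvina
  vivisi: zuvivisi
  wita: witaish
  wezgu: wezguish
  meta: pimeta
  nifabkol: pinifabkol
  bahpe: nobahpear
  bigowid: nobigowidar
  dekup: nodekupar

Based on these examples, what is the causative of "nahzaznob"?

vina and wita both end in -a yet inflect differently (zuvina, witaish), so the final letter is not what conditions the rule; the first letter is.
"nahzaznob" begins with n-. The one such stem in the data (nifabkol → pinifabkol) adds the prefix pi-, so the same rule applies.
The other patterns: stems beginning with v- add the prefix zu-; stems beginning with w- add -ish; stems beginning with b- or d- add no- … -ar around the stem.
So nahzaznob → pinahzaznob.

pinahzaznob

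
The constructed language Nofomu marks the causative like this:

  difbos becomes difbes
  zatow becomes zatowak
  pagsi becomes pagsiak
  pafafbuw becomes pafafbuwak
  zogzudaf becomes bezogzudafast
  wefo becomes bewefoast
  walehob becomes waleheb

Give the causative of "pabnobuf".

"pabnobuf" ends in -f. The one such stem in the data (zogzudaf → bezogzudafast) adds be- … -ast around the stem, so the same rule applies.
So pabnobuf → bepabnobufast.

bepabnobufast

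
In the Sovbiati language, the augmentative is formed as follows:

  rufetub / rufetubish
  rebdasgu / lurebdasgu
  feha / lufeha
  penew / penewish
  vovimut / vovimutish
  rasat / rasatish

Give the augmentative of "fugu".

"fugu" ends in a vowel. The stems ending in a vowel (feha → lufeha, rebdasgu → lurebdasgu) add the prefix lu-.
The other pattern: stems ending in a consonant add -ish.
So fugu → lufugu.

lufugu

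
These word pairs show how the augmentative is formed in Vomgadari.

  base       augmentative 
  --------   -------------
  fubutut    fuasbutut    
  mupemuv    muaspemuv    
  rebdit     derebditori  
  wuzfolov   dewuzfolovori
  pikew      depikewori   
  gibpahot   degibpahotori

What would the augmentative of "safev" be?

fubutut and rebdit both end in -t yet inflect differently (fuasbutut, derebditori), so the final letter is not what conditions the rule; the last vowel is.
"safev" has last vowel 'e'. The one such stem in the data (pikew → depikewori) adds de- … -ori around the stem, so the same rule applies.
The other pattern: stems whose last vowel is 'u' insert -as- after the first vowel.
So safev → desafevori.

desafevori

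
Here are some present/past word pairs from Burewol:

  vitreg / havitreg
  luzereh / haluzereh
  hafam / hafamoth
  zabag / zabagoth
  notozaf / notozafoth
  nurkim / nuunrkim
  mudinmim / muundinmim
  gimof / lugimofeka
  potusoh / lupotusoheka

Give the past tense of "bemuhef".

"bemuhef" has last vowel 'e'. The stems whose last vowel is 'e' (vitreg → havitreg, luzereh → haluzereh) add the prefix ha-.
The other patterns: stems whose last vowel is 'a' add -oth; stems whose last vowel is 'i' insert -un- after the first vowel; stems whose last vowel is 'o' add lu- … -eka around the stem.
So bemuhef → habemuhef.

habemuhef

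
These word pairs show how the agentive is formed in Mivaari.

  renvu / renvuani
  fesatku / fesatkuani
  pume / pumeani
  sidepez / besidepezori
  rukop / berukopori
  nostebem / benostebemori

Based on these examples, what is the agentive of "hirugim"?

behirugimori

pume and sidepez both have last vowel 'e' yet inflect differently (pumeani, besidepezori), so the last vowel is not what conditions the rule; whether the stem ends in a vowel or a consonant is.
"hirugim" ends in a consonant. The stems ending in a consonant (sidepez → besidepezori, rukop → berukopori, nostebem → benostebemori) add be- … -ori around the stem.
So hirugim → behirugimori.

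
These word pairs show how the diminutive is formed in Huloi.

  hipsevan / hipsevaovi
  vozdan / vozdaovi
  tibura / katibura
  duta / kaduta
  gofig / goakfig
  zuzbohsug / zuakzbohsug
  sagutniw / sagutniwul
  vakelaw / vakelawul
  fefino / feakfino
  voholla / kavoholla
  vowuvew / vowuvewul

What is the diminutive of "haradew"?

haradewul

vozdan and voholla both have last vowel 'a' yet inflect differently (vozdaovi, kavoholla), so the last vowel is not what conditions the rule; the final letter is.
"haradew" ends in -w. The stems ending in -w (vowuvew → vowuvewul, sagutniw → sagutniwul, vakelaw → vakelawul) add -ul.
The other patterns: stems ending in -n drop the final letter and add -ovi; stems ending in -a add the prefix ka-; stems ending in -g or -o insert -ak- after the first vowel.
So haradew → haradewul.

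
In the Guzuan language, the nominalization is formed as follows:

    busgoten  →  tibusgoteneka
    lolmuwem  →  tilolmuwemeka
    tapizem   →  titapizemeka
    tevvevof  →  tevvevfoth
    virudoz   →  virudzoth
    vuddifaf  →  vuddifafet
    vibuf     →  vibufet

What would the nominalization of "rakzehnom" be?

tevvevof and vuddifaf both end in -f yet inflect differently (tevvevfoth, vuddifafet), so the final letter is not what conditions the rule; the last vowel is.
"rakzehnom" has last vowel 'o'. The stems whose last vowel is 'o' (tevvevof → tevvevfoth, virudoz → virudzoth) delete the last vowel and add -oth.
So rakzehnom → rakzehnmoth.

rakzehnmoth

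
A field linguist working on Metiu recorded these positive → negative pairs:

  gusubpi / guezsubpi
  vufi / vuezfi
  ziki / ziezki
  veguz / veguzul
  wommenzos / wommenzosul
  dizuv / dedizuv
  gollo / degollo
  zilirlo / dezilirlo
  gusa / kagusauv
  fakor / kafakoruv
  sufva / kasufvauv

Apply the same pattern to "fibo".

defibo

veguz and dizuv both have last vowel 'u' yet inflect differently (veguzul, dedizuv), so the last vowel is not what conditions the rule; the final letter is.
"fibo" ends in -o. The stems ending in -o (gollo → degollo, zilirlo → dezilirlo) add the prefix de-.
The other patterns: stems ending in -i insert -ez- after the first vowel; stems ending in -s or -z add -ul; stems ending in -a or -r add ka- … -uv around the stem.
So fibo → defibo.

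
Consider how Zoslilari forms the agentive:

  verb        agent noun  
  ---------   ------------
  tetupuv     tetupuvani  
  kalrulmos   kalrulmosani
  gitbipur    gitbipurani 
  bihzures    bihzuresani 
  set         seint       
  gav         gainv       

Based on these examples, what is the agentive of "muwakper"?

tetupuv and gav both end in -v yet inflect differently (tetupuvani, gainv), so the final letter is not what conditions the rule; the number of vowels is.
"muwakper" has 3 vowels. The stems with 3 vowels (tetupuv → tetupuvani, kalrulmos → kalrulmosani, gitbipur → gitbipurani) add -ani.
The other pattern: stems with 1 vowel insert -in- after the first vowel.
So muwakper → muwakperani.

muwakperani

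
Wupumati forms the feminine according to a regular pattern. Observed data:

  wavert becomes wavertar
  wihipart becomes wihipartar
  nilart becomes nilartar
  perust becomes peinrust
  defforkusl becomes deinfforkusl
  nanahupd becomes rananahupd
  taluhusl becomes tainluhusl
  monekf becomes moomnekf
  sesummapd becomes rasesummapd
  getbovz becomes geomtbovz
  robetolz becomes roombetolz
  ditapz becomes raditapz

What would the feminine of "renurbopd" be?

rarenurbopd

perust and wihipart both end in -t yet inflect differently (peinrust, wihipartar), so the final letter is not what conditions the rule; the second-to-last letter is.
"renurbopd" has second-to-last letter 'p'. The stems whose second-to-last letter is 'p' (ditapz → raditapz, nanahupd → rananahupd, sesummapd → rasesummapd) add the prefix ra-.
The other patterns: stems whose second-to-last letter is 's' insert -in- after the first vowel; stems whose second-to-last letter is 'r' add -ar; stems whose second-to-last letter is 'k', 'l' or 'v' insert -om- after the first vowel.
So renurbopd → rarenurbopd.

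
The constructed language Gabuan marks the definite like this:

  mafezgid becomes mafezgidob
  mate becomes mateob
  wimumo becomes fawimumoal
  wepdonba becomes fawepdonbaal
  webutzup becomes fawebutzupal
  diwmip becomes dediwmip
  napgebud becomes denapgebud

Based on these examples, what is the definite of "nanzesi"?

webutzup and diwmip both end in -p yet inflect differently (fawebutzupal, dediwmip), so the final letter is not what conditions the rule; the first letter is.
"nanzesi" begins with n-. The one such stem in the data (napgebud → denapgebud) adds the prefix de-, so the same rule applies.
So nanzesi → denanzesi.

denanzesi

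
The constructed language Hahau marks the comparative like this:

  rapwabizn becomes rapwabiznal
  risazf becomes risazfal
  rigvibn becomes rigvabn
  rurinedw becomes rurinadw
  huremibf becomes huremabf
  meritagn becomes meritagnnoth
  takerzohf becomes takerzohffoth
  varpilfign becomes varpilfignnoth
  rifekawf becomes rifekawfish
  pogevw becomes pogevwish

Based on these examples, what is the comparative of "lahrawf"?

lahrawfish

rapwabizn and rigvibn both end in -n yet inflect differently (rapwabiznal, rigvabn), so the final letter is not what conditions the rule; the second-to-last letter is.
"lahrawf" has second-to-last letter 'w'. The one such stem in the data (rifekawf → rifekawfish) adds -ish, so the same rule applies.
The other patterns: stems whose second-to-last letter is 'z' add -al; stems whose second-to-last letter is 'b' or 'd' change the last vowel to 'a'; stems whose second-to-last letter is 'g' or 'h' double the final consonant and add -oth.
So lahrawf → lahrawfish.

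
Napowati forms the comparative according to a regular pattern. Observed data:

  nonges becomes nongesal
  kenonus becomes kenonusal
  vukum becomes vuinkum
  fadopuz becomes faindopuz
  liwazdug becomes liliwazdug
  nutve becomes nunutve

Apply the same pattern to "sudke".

"sudke" ends in -e. The one such stem in the data (nutve → nunutve) repeats the first consonant+vowel as a prefix (as does liwazdug), so the same rule applies.
So sudke → susudke.

susudke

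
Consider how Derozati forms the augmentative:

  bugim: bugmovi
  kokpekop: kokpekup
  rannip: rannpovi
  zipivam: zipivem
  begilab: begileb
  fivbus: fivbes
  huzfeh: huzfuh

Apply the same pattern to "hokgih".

kokpekop and rannip both end in -p yet inflect differently (kokpekup, rannpovi), so the final letter is not what conditions the rule; the last vowel is.
"hokgih" has last vowel 'i'. The stems whose last vowel is 'i' (bugim → bugmovi, rannip → rannpovi) delete the last vowel and add -ovi.
The other patterns: stems whose last vowel is 'e' or 'o' change the last vowel to 'u'; stems whose last vowel is 'a' or 'u' change the last vowel to 'e'.
So hokgih → hokghovi.

hokghovi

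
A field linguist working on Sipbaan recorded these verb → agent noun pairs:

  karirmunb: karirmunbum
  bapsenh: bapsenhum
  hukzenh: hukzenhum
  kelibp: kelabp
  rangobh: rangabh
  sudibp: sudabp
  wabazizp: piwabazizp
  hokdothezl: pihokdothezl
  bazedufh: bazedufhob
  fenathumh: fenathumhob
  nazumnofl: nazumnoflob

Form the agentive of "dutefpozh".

bapsenh and rangobh both end in -h yet inflect differently (bapsenhum, rangabh), so the final letter is not what conditions the rule; the second-to-last letter is.
"dutefpozh" has second-to-last letter 'z'. The stems whose second-to-last letter is 'z' (wabazizp → piwabazizp, hokdothezl → pihokdothezl) add the prefix pi-.
The other patterns: stems whose second-to-last letter is 'n' add -um; stems whose second-to-last letter is 'b' change the last vowel to 'a'; stems whose second-to-last letter is 'f' or 'm' add -ob.
So dutefpozh → pidutefpozh.

pidutefpozh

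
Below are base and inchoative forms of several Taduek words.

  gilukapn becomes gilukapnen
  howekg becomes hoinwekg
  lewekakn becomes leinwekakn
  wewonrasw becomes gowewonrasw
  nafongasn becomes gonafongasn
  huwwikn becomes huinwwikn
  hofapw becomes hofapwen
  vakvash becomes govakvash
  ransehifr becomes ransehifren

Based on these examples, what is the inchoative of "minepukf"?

"minepukf" has second-to-last letter 'k'. The stems whose second-to-last letter is 'k' (lewekakn → leinwekakn, huwwikn → huinwwikn, howekg → hoinwekg) insert -in- after the first vowel.
So minepukf → miinnepukf.

miinnepukf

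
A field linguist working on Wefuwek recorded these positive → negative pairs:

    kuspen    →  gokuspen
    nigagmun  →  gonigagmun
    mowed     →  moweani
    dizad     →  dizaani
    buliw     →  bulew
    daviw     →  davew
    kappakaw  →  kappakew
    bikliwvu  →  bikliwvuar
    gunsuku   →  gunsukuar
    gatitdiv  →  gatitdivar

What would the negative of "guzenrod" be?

"guzenrod" ends in -d. The stems ending in -d (mowed → moweani, dizad → dizaani) drop the final letter and add -ani.
The other patterns: stems ending in -n add the prefix go-; stems ending in -w change the last vowel to 'e'; stems ending in -u or -v add -ar.
So guzenrod → guzenroani.

guzenroani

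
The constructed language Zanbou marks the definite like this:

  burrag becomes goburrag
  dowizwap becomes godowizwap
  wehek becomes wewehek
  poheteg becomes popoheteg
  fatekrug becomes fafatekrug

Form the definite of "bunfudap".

burrag and poheteg both end in -g yet inflect differently (goburrag, popoheteg), so the final letter is not what conditions the rule; the last vowel is.
"bunfudap" has last vowel 'a'. The stems whose last vowel is 'a' (burrag → goburrag, dowizwap → godowizwap) add the prefix go-.
So bunfudap → gobunfudap.

gobunfudap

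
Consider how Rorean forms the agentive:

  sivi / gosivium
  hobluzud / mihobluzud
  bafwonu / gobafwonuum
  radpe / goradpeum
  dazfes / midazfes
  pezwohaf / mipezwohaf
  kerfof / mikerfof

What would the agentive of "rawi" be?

gorawium

dazfes and radpe both have last vowel 'e' yet inflect differently (midazfes, goradpeum), so the last vowel is not what conditions the rule; whether the stem ends in a vowel or a consonant is.
"rawi" ends in a vowel. The stems ending in a vowel (radpe → goradpeum, bafwonu → gobafwonuum, sivi → gosivium) add go- … -um around the stem.
The other pattern: stems ending in a consonant add the prefix mi-.
So rawi → gorawium.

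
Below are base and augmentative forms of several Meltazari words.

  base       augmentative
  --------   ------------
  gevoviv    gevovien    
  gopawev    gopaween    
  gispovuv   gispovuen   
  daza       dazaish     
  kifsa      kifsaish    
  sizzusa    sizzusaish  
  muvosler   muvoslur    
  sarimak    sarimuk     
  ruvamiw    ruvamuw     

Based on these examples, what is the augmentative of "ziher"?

gopawev and muvosler both have last vowel 'e' yet inflect differently (gopaween, muvoslur), so the last vowel is not what conditions the rule; the final letter is.
"ziher" ends in -r. The one such stem in the data (muvosler → muvoslur) changes the last vowel to 'u' (as do sarimak, ruvamiw), so the same rule applies.
So ziher → zihur.

zihur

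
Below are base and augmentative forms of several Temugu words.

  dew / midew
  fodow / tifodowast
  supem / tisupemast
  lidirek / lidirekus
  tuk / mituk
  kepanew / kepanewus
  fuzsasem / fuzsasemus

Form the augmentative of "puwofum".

dew and fodow both end in -w yet inflect differently (midew, tifodowast), so the final letter is not what conditions the rule; the number of vowels is.
"puwofum" has 3 vowels. The stems with 3 vowels (kepanew → kepanewus, fuzsasem → fuzsasemus, lidirek → lidirekus) add -us.
The other patterns: stems with 1 vowel add the prefix mi-; stems with 2 vowels add ti- … -ast around the stem.
So puwofum → puwofumus.

puwofumus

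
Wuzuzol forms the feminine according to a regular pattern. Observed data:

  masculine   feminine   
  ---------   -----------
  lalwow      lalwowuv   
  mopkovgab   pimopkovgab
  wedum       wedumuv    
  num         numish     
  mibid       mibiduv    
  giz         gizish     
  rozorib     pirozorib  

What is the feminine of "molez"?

molezuv

num and wedum both end in -m yet inflect differently (numish, wedumuv), so the final letter is not what conditions the rule; the number of vowels is.
"molez" has 2 vowels. The stems with 2 vowels (mibid → mibiduv, wedum → wedumuv, lalwow → lalwowuv) add -uv.
The other patterns: stems with 1 vowel add -ish; stems with 3 vowels add the prefix pi-.
So molez → molezuv.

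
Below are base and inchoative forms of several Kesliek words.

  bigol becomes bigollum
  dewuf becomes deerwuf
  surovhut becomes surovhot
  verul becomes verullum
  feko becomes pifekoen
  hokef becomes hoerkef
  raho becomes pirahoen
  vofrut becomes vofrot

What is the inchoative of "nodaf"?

noerdaf

surovhut and verul both have last vowel 'u' yet inflect differently (surovhot, verullum), so the last vowel is not what conditions the rule; the final letter is.
"nodaf" ends in -f. The stems ending in -f (dewuf → deerwuf, hokef → hoerkef) insert -er- after the first vowel.
So nodaf → noerdaf.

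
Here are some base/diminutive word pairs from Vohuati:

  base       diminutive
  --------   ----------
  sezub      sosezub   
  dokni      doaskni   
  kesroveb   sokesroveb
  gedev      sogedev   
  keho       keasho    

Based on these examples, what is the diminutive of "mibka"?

miasbka

"mibka" ends in a vowel. The stems ending in a vowel (dokni → doaskni, keho → keasho) insert -as- after the first vowel.
The other pattern: stems ending in a consonant add the prefix so-.
So mibka → miasbka.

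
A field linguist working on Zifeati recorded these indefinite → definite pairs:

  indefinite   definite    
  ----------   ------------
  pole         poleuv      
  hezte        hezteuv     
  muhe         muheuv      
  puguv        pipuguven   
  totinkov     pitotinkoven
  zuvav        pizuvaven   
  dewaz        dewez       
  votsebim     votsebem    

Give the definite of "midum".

zuvav and dewaz both have last vowel 'a' yet inflect differently (pizuvaven, dewez), so the last vowel is not what conditions the rule; the final letter is.
"midum" ends in -m. The one such stem in the data (votsebim → votsebem) changes the last vowel to 'e' (as does dewaz), so the same rule applies.
The other patterns: stems ending in -e add -uv; stems ending in -v add pi- … -en around the stem.
So midum → midem.

midem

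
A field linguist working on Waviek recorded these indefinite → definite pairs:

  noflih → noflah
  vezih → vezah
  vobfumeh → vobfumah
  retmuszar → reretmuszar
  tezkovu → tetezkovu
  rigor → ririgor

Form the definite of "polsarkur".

vobfumeh and retmuszar both have 3 vowels yet inflect differently (vobfumah, reretmuszar), so the number of vowels is not what conditions the rule; the final letter is.
"polsarkur" ends in -r. The stems ending in -r (retmuszar → reretmuszar, rigor → ririgor) repeat the first consonant+vowel as a prefix.
The other pattern: stems ending in -h change the last vowel to 'a'.
So polsarkur → popolsarkur.

popolsarkur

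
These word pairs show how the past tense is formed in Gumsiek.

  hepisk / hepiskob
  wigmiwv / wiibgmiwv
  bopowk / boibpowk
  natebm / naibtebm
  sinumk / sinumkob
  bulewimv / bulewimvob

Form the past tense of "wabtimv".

bulewimv and wigmiwv both end in -v yet inflect differently (bulewimvob, wiibgmiwv), so the final letter is not what conditions the rule; the second-to-last letter is.
"wabtimv" has second-to-last letter 'm'. The stems whose second-to-last letter is 'm' (bulewimv → bulewimvob, sinumk → sinumkob) add -ob.
The other pattern: stems whose second-to-last letter is 'b' or 'w' insert -ib- after the first vowel.
So wabtimv → wabtimvob.

wabtimvob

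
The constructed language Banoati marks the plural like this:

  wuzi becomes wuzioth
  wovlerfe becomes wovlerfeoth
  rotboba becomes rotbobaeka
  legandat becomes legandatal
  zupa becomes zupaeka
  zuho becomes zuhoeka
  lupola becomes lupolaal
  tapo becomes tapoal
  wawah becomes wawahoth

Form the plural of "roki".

rokieka

tapo and zuho both end in -o yet inflect differently (tapoal, zuhoeka), so the final letter is not what conditions the rule; the first letter is.
"roki" begins with r-. The one such stem in the data (rotboba → rotbobaeka) adds -eka, so the same rule applies.
So roki → rokieka.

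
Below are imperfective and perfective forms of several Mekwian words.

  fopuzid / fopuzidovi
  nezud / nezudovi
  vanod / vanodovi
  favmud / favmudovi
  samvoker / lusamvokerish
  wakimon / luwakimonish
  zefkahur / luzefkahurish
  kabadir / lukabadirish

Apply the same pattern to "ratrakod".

vanod and wakimon both have last vowel 'o' yet inflect differently (vanodovi, luwakimonish), so the last vowel is not what conditions the rule; the final letter is.
"ratrakod" ends in -d. The stems ending in -d (fopuzid → fopuzidovi, nezud → nezudovi, vanod → vanodovi) add -ovi.
The other pattern: stems ending in -n or -r add lu- … -ish around the stem.
So ratrakod → ratrakodovi.

ratrakodovi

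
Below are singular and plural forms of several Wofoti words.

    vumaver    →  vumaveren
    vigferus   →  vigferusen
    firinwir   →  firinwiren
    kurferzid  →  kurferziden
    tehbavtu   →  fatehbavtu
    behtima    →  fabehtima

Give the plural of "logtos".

vigferus and tehbavtu both have last vowel 'u' yet inflect differently (vigferusen, fatehbavtu), so the last vowel is not what conditions the rule; whether the stem ends in a vowel or a consonant is.
"logtos" ends in a consonant. The stems ending in a consonant (vumaver → vumaveren, vigferus → vigferusen, firinwir → firinwiren) add -en.
The other pattern: stems ending in a vowel add the prefix fa-.
So logtos → logtosen.

logtosen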